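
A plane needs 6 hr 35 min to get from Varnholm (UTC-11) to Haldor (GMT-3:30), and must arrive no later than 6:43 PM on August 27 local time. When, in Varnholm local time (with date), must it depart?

4:38 AM on August 27

Target arrival in UTC: 6:43 PM + 3:30 = 10:13 PM on Aug 27.
Subtract 6 hours 35 minutes → departure 3:38 PM UTC on Aug 27.
Varnholm is UTC−11:00: 3:38 PM − 11:00 = 4:38 AM on Aug 27.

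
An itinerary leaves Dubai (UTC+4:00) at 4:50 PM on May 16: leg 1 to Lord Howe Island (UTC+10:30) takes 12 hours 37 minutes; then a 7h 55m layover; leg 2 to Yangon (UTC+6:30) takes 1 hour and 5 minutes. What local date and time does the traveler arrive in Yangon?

Convert departure to UTC: 4:50 PM − 4:00 = 12:50 PM UTC on May 16.
Add 12 hours 37 minutes leg 1 → 1:27 AM UTC (May 17).
Add 7 hours 55 minutes layover in Lord Howe Island → 9:22 AM UTC.
Add 1 hour and 5 minutes leg 2 → 10:27 AM UTC.
Yangon is UTC+6:30, so local arrival = 10:27 AM + 6:30 = 4:57 PM on May 17.

4:57 PM on May 17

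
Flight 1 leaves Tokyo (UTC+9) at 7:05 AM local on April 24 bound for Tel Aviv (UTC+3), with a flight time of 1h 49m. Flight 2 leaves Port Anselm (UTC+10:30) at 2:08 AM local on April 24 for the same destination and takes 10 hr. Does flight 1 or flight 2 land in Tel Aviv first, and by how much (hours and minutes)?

the first, by 1 hour 44 minutes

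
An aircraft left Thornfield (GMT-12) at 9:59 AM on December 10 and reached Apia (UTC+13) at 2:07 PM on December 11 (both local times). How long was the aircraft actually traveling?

Apia is 25:00 ahead of Thornfield.
Clock-face elapsed time (ignoring zones) is 28 hours 8 minutes.
Actual elapsed = 28 hours 8 minutes − 25:00 = 3 hours 8 minutes.

3 hours 8 minutes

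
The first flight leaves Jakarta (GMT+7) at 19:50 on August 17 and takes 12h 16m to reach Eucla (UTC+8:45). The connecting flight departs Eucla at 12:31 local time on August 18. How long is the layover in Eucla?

2 hours 40 minutes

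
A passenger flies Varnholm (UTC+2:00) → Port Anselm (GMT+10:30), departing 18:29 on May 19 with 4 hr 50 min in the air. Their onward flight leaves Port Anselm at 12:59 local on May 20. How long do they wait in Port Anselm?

5 hours 10 minutes

Convert departure to UTC: 18:29 − 2:00 = 16:29 UTC on May 19.
Add 4 hours and 50 minutes flight time → 21:19 UTC.
Port Anselm is UTC+10:30, so local arrival = 21:19 + 10:30 = 07:49 on May 20.
Layover = 12:59 − 07:49 = 5 hours 10 minutes.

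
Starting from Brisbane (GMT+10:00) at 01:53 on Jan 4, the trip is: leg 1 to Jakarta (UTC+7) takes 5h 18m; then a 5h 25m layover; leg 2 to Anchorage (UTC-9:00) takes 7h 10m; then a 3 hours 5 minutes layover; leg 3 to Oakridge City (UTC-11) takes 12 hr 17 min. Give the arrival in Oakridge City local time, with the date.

14:08 on January 4

Convert departure to UTC: 01:53 − 10:00 = 15:53 UTC on Jan 3.
Add 5 hours 18 minutes leg 1 → 21:11 UTC.
Add 5 hours and 25 minutes layover in Jakarta → 02:36 UTC (Jan 4).
Add 7 hours 10 minutes leg 2 → 09:46 UTC.
Add 3 hours and 5 minutes layover in Anchorage → 12:51 UTC.
Add 12 hours and 17 minutes leg 3 → 01:08 UTC (Jan 5).
Oakridge City is UTC−11:00, so local arrival = 01:08 − 11:00 = 14:08 on Jan 4.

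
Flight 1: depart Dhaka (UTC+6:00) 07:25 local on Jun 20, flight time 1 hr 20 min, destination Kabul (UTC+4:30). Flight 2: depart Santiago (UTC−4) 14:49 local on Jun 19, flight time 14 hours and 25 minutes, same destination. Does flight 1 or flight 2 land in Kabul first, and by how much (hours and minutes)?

the first, by 6 hours 29 minutes

Flight 1 in UTC: 07:25 − 6:00 = 01:25 on Jun 20.
+1 hour 20 minutes → arrive 02:45 UTC on Jun 20.
Flight 2 in UTC: 14:49 + 4:00 = 18:49 on Jun 19.
+14 hours and 25 minutes → arrive 09:14 UTC on Jun 20.
Flight 1 lands earlier by 6 hours 29 minutes.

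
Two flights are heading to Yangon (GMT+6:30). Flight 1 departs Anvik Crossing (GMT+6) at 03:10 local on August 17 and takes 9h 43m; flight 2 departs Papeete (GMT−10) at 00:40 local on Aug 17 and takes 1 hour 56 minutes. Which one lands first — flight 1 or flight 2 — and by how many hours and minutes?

Flight 1 in UTC: 03:10 − 6:00 = 21:10 on Aug 16.
+9 hours 43 minutes → arrive 06:53 UTC on Aug 17.
Flight 2 in UTC: 00:40 + 10:00 = 10:40 on Aug 17.
+1 hour 56 minutes → arrive 12:36 UTC on Aug 17.
Flight 1 lands earlier by 5 hours 43 minutes.

the first, by 5 hours 43 minutes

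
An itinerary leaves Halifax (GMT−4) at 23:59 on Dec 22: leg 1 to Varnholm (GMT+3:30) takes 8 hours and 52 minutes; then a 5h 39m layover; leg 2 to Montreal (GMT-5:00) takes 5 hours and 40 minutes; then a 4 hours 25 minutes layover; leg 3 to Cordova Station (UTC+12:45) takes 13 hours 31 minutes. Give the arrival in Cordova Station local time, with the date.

06:51 on December 25

Convert departure to UTC: 23:59 + 4:00 = 03:59 UTC on Dec 23.
Add 8 hours 52 minutes leg 1 → 12:51 UTC.
Add 5 hours 39 minutes layover in Varnholm → 18:30 UTC.
Add 5 hours and 40 minutes leg 2 → 00:10 UTC (Dec 24).
Add 4 hours 25 minutes layover in Montreal → 04:35 UTC.
Add 13 hours 31 minutes leg 3 → 18:06 UTC.
Cordova Station is UTC+12:45, so local arrival = 18:06 + 12:45 = 06:51 on Dec 25.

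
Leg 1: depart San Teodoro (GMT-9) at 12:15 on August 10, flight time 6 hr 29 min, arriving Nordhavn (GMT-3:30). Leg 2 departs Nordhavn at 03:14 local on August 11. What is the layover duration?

3 hours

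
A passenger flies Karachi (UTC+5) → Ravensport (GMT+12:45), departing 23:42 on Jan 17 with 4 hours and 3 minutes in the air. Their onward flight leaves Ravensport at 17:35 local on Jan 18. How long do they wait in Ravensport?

Convert departure to UTC: 23:42 − 5:00 = 18:42 UTC on Jan 17.
Add 4 hours and 3 minutes flight time → 22:45 UTC.
Ravensport is UTC+12:45, so local arrival = 22:45 + 12:45 = 11:30 on Jan 18.
Layover = 17:35 − 11:30 = 6 hours 5 minutes.

6 hours 5 minutes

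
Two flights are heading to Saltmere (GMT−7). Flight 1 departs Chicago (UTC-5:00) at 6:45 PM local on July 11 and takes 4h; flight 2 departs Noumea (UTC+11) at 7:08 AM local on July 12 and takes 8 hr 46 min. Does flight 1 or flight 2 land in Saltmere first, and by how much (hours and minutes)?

the first, by 1 hour 9 minutes

Flight 1 in UTC: 6:45 PM + 5:00 = 11:45 PM on Jul 11.
+4 hours → arrive 3:45 AM UTC on Jul 12.
Flight 2 in UTC: 7:08 AM − 11:00 = 8:08 PM on Jul 11.
+8 hours 46 minutes → arrive 4:54 AM UTC on Jul 12.
Flight 1 lands earlier by 1 hour 9 minutes.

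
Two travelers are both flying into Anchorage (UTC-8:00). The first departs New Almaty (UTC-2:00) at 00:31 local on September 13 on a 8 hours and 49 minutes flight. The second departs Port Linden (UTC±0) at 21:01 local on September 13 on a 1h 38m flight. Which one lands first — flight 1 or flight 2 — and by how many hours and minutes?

the first, by 11 hours 19 minutes

Flight 1 in UTC: 00:31 + 2:00 = 02:31 on Sep 13.
+8 hours 49 minutes → arrive 11:20 UTC on Sep 13.
Flight 2 departs at 21:01 UTC (Sep 13).
+1 hour 38 minutes → arrive 22:39 UTC on Sep 13.
Flight 1 lands earlier by 11 hours 19 minutes.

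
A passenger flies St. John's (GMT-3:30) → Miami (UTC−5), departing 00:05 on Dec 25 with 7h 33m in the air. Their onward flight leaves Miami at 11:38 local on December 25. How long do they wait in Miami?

Convert departure to UTC: 00:05 + 3:30 = 03:35 UTC on Dec 25.
Add 7 hours and 33 minutes flight time → 11:08 UTC.
Miami is UTC−5:00, so local arrival = 11:08 − 5:00 = 06:08 on Dec 25.
Layover = 11:38 − 06:08 = 5 hours 30 minutes.

5 hours 30 minutes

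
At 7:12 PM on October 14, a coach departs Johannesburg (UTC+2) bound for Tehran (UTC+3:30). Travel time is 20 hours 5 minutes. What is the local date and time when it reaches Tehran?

4:47 PM on October 15

Convert departure to UTC: 7:12 PM − 2:00 = 5:12 PM UTC on Oct 14.
Add 20 hours and 5 minutes travel time → 1:17 PM UTC (Oct 15).
Tehran is UTC+3:30, so local arrival = 1:17 PM + 3:30 = 4:47 PM on Oct 15.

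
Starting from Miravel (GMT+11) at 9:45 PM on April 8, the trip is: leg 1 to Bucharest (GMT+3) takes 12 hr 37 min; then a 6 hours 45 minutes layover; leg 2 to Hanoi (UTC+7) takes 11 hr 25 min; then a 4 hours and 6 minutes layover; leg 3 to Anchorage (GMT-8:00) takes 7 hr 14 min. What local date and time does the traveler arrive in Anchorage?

8:52 PM on Apr 9

Convert departure to UTC: 9:45 PM − 11:00 = 10:45 AM UTC on Apr 8.
Add 12 hours and 37 minutes leg 1 → 11:22 PM UTC.
Add 6 hours and 45 minutes layover in Bucharest → 6:07 AM UTC (Apr 9).
Add 11 hours 25 minutes leg 2 → 5:32 PM UTC.
Add 4 hours 6 minutes layover in Hanoi → 9:38 PM UTC.
Add 7 hours and 14 minutes leg 3 → 4:52 AM UTC (Apr 10).
Anchorage is UTC−8:00, so local arrival = 4:52 AM − 8:00 = 8:52 PM on Apr 9.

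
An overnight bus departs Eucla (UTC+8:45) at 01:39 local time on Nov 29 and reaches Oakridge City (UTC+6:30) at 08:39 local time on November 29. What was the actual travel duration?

Oakridge City is 2:15 behind Eucla.
Clock-face elapsed time (ignoring zones) is 7 hours.
Actual elapsed = 7 hours + 2:15 = 9 hours 15 minutes.

9 hours 15 minutes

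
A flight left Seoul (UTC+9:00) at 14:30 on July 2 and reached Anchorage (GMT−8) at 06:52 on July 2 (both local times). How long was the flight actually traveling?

9 hours 22 minutes

Anchorage is 17:00 behind Seoul.
Clock-face elapsed time (ignoring zones) is −7 hours 38 minutes.
Actual elapsed = −7 hours 38 minutes + 17:00 = 9 hours 22 minutes.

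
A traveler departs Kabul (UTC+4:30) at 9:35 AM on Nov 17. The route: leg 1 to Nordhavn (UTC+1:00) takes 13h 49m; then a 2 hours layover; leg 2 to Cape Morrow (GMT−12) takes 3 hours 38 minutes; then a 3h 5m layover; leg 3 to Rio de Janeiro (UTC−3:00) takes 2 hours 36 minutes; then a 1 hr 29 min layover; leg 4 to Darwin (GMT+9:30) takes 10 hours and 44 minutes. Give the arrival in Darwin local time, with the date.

3:56 AM on Nov 19

Convert departure to UTC: 9:35 AM − 4:30 = 5:05 AM UTC on Nov 17.
Add 13 hours 49 minutes leg 1 → 6:54 PM UTC.
Add 2 hours layover in Nordhavn → 8:54 PM UTC.
Add 3 hours 38 minutes leg 2 → 12:32 AM UTC (Nov 18).
Add 3 hours 5 minutes layover in Cape Morrow → 3:37 AM UTC.
Add 2 hours and 36 minutes leg 3 → 6:13 AM UTC.
Add 1 hour and 29 minutes layover in Rio de Janeiro → 7:42 AM UTC.
Add 10 hours and 44 minutes leg 4 → 6:26 PM UTC.
Darwin is UTC+9:30, so local arrival = 6:26 PM + 9:30 = 3:56 AM on Nov 19.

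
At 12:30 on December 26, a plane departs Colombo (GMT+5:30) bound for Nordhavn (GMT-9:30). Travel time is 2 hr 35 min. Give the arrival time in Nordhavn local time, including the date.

00:05 on Dec 26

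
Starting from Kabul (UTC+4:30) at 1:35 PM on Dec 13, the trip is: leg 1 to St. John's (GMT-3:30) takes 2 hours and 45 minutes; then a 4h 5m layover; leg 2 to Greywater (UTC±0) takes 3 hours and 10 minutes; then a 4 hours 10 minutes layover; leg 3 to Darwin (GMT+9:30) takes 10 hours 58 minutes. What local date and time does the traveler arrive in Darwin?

Convert departure to UTC: 1:35 PM − 4:30 = 9:05 AM UTC on Dec 13.
Add 2 hours 45 minutes leg 1 → 11:50 AM UTC.
Add 4 hours 5 minutes layover in St. John's → 3:55 PM UTC.
Add 3 hours and 10 minutes leg 2 → 7:05 PM UTC.
Add 4 hours and 10 minutes layover in Greywater → 11:15 PM UTC.
Add 10 hours and 58 minutes leg 3 → 10:13 AM UTC (Dec 14).
Darwin is UTC+9:30, so local arrival = 10:13 AM + 9:30 = 7:43 PM on Dec 14.

7:43 PM on December 14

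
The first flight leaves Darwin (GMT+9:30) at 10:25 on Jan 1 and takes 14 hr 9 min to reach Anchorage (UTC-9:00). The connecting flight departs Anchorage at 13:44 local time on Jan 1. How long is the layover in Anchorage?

Convert departure to UTC: 10:25 − 9:30 = 00:55 UTC on Jan 1.
Add 14 hours 9 minutes flight time → 15:04 UTC.
Anchorage is UTC−9:00, so local arrival = 15:04 − 9:00 = 06:04 on Jan 1.
Layover = 13:44 − 06:04 = 7 hours 40 minutes.

7 hours 40 minutes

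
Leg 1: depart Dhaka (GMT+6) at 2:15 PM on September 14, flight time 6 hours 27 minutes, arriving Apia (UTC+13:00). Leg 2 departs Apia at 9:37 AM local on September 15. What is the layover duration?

5 hours 55 minutes

Convert departure to UTC: 2:15 PM − 6:00 = 8:15 AM UTC on Sep 14.
Add 6 hours and 27 minutes flight time → 2:42 PM UTC.
Apia is UTC+13:00, so local arrival = 2:42 PM + 13:00 = 3:42 AM on Sep 15.
Layover = 9:37 AM − 3:42 AM = 5 hours 55 minutes.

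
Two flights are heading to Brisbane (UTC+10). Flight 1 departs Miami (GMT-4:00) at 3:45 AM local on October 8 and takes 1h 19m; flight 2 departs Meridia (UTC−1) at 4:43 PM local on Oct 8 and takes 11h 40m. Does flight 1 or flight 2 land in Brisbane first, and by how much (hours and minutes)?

the first, by 20 hours 19 minutes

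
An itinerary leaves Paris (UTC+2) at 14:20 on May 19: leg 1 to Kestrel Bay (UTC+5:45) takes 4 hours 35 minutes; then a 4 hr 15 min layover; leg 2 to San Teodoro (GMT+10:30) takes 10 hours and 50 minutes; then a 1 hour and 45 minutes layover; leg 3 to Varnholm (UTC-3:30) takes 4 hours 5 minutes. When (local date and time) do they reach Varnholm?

10:20 on May 20

Convert departure to UTC: 14:20 − 2:00 = 12:20 UTC on May 19.
Add 4 hours 35 minutes leg 1 → 16:55 UTC.
Add 4 hours and 15 minutes layover in Kestrel Bay → 21:10 UTC.
Add 10 hours 50 minutes leg 2 → 08:00 UTC (May 20).
Add 1 hour 45 minutes layover in San Teodoro → 09:45 UTC.
Add 4 hours and 5 minutes leg 3 → 13:50 UTC.
Varnholm is UTC−3:30, so local arrival = 13:50 − 3:30 = 10:20 on May 20.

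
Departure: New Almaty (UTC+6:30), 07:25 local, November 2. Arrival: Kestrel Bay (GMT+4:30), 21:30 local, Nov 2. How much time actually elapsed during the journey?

16 hours 5 minutes

Departure in UTC: 07:25 − 6:30 = 00:55 on Nov 2.
Arrival in UTC: 21:30 − 4:30 = 17:00 on Nov 2.
Elapsed = 17:00 − 00:55 = 16 hours 5 minutes.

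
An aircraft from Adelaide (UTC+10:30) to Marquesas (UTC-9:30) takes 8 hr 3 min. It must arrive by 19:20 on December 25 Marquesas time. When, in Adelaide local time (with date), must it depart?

07:17 on December 26

Target arrival in UTC: 19:20 + 9:30 = 04:50 on Dec 26.
Subtract 8 hours 3 minutes → departure 20:47 UTC on Dec 25.
Adelaide is UTC+10:30: 20:47 + 10:30 = 07:17 on Dec 26.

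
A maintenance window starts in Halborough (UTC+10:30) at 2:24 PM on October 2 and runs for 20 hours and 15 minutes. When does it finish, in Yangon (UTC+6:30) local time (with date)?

Convert start to UTC: 2:24 PM − 10:30 = 3:54 AM UTC on Oct 2.
Add 20 hours and 15 minutes duration → 12:09 AM UTC (Oct 3).
Yangon is UTC+6:30, so local end time = 12:09 AM + 6:30 = 6:39 AM on Oct 3.

6:39 AM on October 3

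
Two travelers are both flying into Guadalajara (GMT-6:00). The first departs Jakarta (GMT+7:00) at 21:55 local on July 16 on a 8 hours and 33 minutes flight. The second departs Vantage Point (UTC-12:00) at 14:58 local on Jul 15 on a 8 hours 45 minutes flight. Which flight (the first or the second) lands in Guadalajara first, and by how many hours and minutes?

the second, by 11 hours 45 minutes

Flight 1 in UTC: 21:55 − 7:00 = 14:55 on Jul 16.
+8 hours 33 minutes → arrive 23:28 UTC on Jul 16.
Flight 2 in UTC: 14:58 + 12:00 = 02:58 on Jul 16.
+8 hours and 45 minutes → arrive 11:43 UTC on Jul 16.
Flight 2 lands earlier by 11 hours 45 minutes.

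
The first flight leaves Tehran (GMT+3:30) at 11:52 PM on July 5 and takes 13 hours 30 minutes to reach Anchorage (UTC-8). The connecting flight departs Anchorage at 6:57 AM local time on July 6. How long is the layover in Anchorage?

Convert departure to UTC: 11:52 PM − 3:30 = 8:22 PM UTC on Jul 5.
Add 13 hours and 30 minutes flight time → 9:52 AM UTC (Jul 6).
Anchorage is UTC−8:00, so local arrival = 9:52 AM − 8:00 = 1:52 AM on Jul 6.
Layover = 6:57 AM − 1:52 AM = 5 hours 5 minutes.

5 hours 5 minutes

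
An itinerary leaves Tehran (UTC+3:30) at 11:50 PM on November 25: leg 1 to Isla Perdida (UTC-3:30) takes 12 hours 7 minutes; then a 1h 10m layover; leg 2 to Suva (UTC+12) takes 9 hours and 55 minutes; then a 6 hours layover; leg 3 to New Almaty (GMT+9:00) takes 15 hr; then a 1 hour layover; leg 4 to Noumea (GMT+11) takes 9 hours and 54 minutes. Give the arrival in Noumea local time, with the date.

2:26 PM on Nov 28

Convert departure to UTC: 11:50 PM − 3:30 = 8:20 PM UTC on Nov 25.
Add 12 hours 7 minutes leg 1 → 8:27 AM UTC (Nov 26).
Add 1 hour and 10 minutes layover in Isla Perdida → 9:37 AM UTC.
Add 9 hours 55 minutes leg 2 → 7:32 PM UTC.
Add 6 hours layover in Suva → 1:32 AM UTC (Nov 27).
Add 15 hours leg 3 → 4:32 PM UTC.
Add 1 hour layover in New Almaty → 5:32 PM UTC.
Add 9 hours and 54 minutes leg 4 → 3:26 AM UTC (Nov 28).
Noumea is UTC+11:00, so local arrival = 3:26 AM + 11:00 = 2:26 PM on Nov 28.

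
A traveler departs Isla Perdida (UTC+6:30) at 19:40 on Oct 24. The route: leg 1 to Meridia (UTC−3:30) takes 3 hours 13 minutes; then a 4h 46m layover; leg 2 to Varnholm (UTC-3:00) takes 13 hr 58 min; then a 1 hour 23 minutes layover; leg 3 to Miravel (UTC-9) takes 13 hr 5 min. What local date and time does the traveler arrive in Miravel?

Convert departure to UTC: 19:40 − 6:30 = 13:10 UTC on Oct 24.
Add 3 hours and 13 minutes leg 1 → 16:23 UTC.
Add 4 hours 46 minutes layover in Meridia → 21:09 UTC.
Add 13 hours and 58 minutes leg 2 → 11:07 UTC (Oct 25).
Add 1 hour and 23 minutes layover in Varnholm → 12:30 UTC.
Add 13 hours 5 minutes leg 3 → 01:35 UTC (Oct 26).
Miravel is UTC−9:00, so local arrival = 01:35 − 9:00 = 16:35 on Oct 25.

16:35 on October 25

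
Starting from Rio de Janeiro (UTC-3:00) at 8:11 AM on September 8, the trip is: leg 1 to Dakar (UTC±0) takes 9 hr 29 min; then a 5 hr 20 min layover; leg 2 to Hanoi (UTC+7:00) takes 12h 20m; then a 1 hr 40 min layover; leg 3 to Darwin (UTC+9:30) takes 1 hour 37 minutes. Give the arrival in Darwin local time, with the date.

Convert departure to UTC: 8:11 AM + 3:00 = 11:11 AM UTC on Sep 8.
Add 9 hours 29 minutes leg 1 → 8:40 PM UTC.
Add 5 hours 20 minutes layover in Dakar → 2:00 AM UTC (Sep 9).
Add 12 hours 20 minutes leg 2 → 2:20 PM UTC.
Add 1 hour 40 minutes layover in Hanoi → 4:00 PM UTC.
Add 1 hour 37 minutes leg 3 → 5:37 PM UTC.
Darwin is UTC+9:30, so local arrival = 5:37 PM + 9:30 = 3:07 AM on Sep 10.

3:07 AM on Sep 10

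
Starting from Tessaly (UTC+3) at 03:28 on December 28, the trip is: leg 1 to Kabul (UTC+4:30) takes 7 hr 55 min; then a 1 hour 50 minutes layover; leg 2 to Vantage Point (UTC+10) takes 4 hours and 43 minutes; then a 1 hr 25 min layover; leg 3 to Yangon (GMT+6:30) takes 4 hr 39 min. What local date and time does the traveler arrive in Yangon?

03:30 on December 29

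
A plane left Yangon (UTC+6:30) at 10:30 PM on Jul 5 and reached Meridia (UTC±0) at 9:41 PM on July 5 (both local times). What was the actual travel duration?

Meridia is 6:30 behind Yangon.
Clock-face elapsed time (ignoring zones) is −49 minutes.
Actual elapsed = −49 minutes + 6:30 = 5 hours 41 minutes.

5 hours 41 minutes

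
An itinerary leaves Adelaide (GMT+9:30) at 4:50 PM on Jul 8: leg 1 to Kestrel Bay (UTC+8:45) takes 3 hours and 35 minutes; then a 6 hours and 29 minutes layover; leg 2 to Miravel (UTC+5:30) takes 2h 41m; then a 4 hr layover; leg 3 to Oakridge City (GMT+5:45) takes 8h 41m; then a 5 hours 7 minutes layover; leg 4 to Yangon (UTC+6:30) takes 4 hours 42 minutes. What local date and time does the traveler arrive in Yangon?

Convert departure to UTC: 4:50 PM − 9:30 = 7:20 AM UTC on Jul 8.
Add 3 hours and 35 minutes leg 1 → 10:55 AM UTC.
Add 6 hours and 29 minutes layover in Kestrel Bay → 5:24 PM UTC.
Add 2 hours 41 minutes leg 2 → 8:05 PM UTC.
Add 4 hours layover in Miravel → 12:05 AM UTC (Jul 9).
Add 8 hours 41 minutes leg 3 → 8:46 AM UTC.
Add 5 hours 7 minutes layover in Oakridge City → 1:53 PM UTC.
Add 4 hours 42 minutes leg 4 → 6:35 PM UTC.
Yangon is UTC+6:30, so local arrival = 6:35 PM + 6:30 = 1:05 AM on Jul 10.

1:05 AM on Jul 10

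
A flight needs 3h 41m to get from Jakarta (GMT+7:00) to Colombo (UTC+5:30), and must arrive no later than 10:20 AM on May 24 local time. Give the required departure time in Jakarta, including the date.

8:09 AM on May 24

Target arrival in UTC: 10:20 AM − 5:30 = 4:50 AM on May 24.
Subtract 3 hours and 41 minutes → departure 1:09 AM UTC on May 24.
Jakarta is UTC+7:00: 1:09 AM + 7:00 = 8:09 AM on May 24.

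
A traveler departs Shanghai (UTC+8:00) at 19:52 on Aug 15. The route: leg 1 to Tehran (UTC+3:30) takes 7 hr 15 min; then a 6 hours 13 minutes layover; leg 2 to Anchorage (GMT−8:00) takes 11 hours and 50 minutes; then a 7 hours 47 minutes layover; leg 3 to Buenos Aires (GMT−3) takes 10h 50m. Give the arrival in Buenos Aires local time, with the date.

04:47 on August 17

Convert departure to UTC: 19:52 − 8:00 = 11:52 UTC on Aug 15.
Add 7 hours and 15 minutes leg 1 → 19:07 UTC.
Add 6 hours 13 minutes layover in Tehran → 01:20 UTC (Aug 16).
Add 11 hours and 50 minutes leg 2 → 13:10 UTC.
Add 7 hours 47 minutes layover in Anchorage → 20:57 UTC.
Add 10 hours 50 minutes leg 3 → 07:47 UTC (Aug 17).
Buenos Aires is UTC−3:00, so local arrival = 07:47 − 3:00 = 04:47 on Aug 17.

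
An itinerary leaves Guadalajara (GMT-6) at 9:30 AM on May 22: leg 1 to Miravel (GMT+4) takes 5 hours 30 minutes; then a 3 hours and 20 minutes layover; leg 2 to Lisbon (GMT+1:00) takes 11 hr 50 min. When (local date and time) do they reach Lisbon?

Convert departure to UTC: 9:30 AM + 6:00 = 3:30 PM UTC on May 22.
Add 5 hours and 30 minutes leg 1 → 9:00 PM UTC.
Add 3 hours and 20 minutes layover in Miravel → 12:20 AM UTC (May 23).
Add 11 hours 50 minutes leg 2 → 12:10 PM UTC.
Lisbon is UTC+1:00, so local arrival = 12:10 PM + 1:00 = 1:10 PM on May 23.

1:10 PM on May 23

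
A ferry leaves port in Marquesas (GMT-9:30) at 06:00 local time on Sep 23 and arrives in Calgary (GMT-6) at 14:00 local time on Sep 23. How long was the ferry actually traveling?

Departure in UTC: 06:00 + 9:30 = 15:30 on Sep 23.
Arrival in UTC: 14:00 + 6:00 = 20:00 on Sep 23.
Elapsed = 20:00 − 15:30 = 4 hours 30 minutes.

4 hours 30 minutes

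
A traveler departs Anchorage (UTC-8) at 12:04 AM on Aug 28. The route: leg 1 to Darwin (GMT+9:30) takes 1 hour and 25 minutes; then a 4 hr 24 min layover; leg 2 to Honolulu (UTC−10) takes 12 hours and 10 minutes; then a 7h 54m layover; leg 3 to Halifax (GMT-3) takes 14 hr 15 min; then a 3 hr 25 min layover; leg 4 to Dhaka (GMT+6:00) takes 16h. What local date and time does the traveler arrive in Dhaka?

1:37 AM on August 31

Convert departure to UTC: 12:04 AM + 8:00 = 8:04 AM UTC on Aug 28.
Add 1 hour and 25 minutes leg 1 → 9:29 AM UTC.
Add 4 hours and 24 minutes layover in Darwin → 1:53 PM UTC.
Add 12 hours 10 minutes leg 2 → 2:03 AM UTC (Aug 29).
Add 7 hours 54 minutes layover in Honolulu → 9:57 AM UTC.
Add 14 hours 15 minutes leg 3 → 12:12 AM UTC (Aug 30).
Add 3 hours and 25 minutes layover in Halifax → 3:37 AM UTC.
Add 16 hours leg 4 → 7:37 PM UTC.
Dhaka is UTC+6:00, so local arrival = 7:37 PM + 6:00 = 1:37 AM on Aug 31.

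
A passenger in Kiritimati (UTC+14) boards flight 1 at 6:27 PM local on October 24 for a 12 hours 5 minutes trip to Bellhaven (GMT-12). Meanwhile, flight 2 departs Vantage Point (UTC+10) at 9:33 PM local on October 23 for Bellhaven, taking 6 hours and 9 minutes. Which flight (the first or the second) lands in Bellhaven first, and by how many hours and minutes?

Flight 1 in UTC: 6:27 PM − 14:00 = 4:27 AM on Oct 24.
+12 hours and 5 minutes → arrive 4:32 PM UTC on Oct 24.
Flight 2 in UTC: 9:33 PM − 10:00 = 11:33 AM on Oct 23.
+6 hours and 9 minutes → arrive 5:42 PM UTC on Oct 23.
Flight 2 lands earlier by 22 hours 50 minutes.

the second, by 22 hours 50 minutes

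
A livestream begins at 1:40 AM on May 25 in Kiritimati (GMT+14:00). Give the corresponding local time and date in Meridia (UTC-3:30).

In UTC: 1:40 AM − 14:00 = 11:40 AM on May 24.
Meridia is UTC−3:30: 11:40 AM − 3:30 = 8:10 AM on May 24.

8:10 AM on May 24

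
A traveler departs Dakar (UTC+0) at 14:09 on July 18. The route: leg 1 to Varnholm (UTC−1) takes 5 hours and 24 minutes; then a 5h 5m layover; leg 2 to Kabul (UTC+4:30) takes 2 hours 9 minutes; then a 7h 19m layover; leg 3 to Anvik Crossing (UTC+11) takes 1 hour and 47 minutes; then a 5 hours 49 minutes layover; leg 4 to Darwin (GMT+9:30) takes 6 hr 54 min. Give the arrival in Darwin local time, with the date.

10:06 on July 20

Dakar is at UTC+0, so departure is already 14:09 UTC on Jul 18.
Add 5 hours and 24 minutes leg 1 → 19:33 UTC.
Add 5 hours and 5 minutes layover in Varnholm → 00:38 UTC (Jul 19).
Add 2 hours and 9 minutes leg 2 → 02:47 UTC.
Add 7 hours 19 minutes layover in Kabul → 10:06 UTC.
Add 1 hour 47 minutes leg 3 → 11:53 UTC.
Add 5 hours 49 minutes layover in Anvik Crossing → 17:42 UTC.
Add 6 hours 54 minutes leg 4 → 00:36 UTC (Jul 20).
Darwin is UTC+9:30, so local arrival = 00:36 + 9:30 = 10:06 on Jul 20.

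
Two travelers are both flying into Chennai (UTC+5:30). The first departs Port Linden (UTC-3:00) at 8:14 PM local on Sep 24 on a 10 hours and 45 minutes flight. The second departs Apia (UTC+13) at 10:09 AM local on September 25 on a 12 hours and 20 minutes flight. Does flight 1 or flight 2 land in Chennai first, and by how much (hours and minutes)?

the second, by 30 minutes

Flight 1 in UTC: 8:14 PM + 3:00 = 11:14 PM on Sep 24.
+10 hours and 45 minutes → arrive 9:59 AM UTC on Sep 25.
Flight 2 in UTC: 10:09 AM − 13:00 = 9:09 PM on Sep 24.
+12 hours and 20 minutes → arrive 9:29 AM UTC on Sep 25.
Flight 2 lands earlier by 30 minutes.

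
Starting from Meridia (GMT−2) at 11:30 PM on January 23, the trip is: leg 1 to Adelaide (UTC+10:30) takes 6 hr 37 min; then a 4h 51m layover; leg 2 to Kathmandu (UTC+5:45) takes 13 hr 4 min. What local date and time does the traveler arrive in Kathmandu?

Convert departure to UTC: 11:30 PM + 2:00 = 1:30 AM UTC on Jan 24.
Add 6 hours and 37 minutes leg 1 → 8:07 AM UTC.
Add 4 hours 51 minutes layover in Adelaide → 12:58 PM UTC.
Add 13 hours and 4 minutes leg 2 → 2:02 AM UTC (Jan 25).
Kathmandu is UTC+5:45, so local arrival = 2:02 AM + 5:45 = 7:47 AM on Jan 25.

7:47 AM on Jan 25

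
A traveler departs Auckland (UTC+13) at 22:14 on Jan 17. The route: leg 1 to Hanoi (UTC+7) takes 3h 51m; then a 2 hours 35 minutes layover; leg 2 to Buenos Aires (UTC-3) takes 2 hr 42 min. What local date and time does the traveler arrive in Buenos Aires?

15:22 on January 17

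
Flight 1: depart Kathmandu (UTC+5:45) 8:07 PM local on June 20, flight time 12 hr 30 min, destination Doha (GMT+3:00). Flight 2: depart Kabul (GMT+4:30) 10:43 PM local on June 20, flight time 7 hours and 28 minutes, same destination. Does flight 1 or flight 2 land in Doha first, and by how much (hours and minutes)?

the second, by 1 hour 11 minutes

Flight 1 in UTC: 8:07 PM − 5:45 = 2:22 PM on Jun 20.
+12 hours and 30 minutes → arrive 2:52 AM UTC on Jun 21.
Flight 2 in UTC: 10:43 PM − 4:30 = 6:13 PM on Jun 20.
+7 hours 28 minutes → arrive 1:41 AM UTC on Jun 21.
Flight 2 lands earlier by 1 hour 11 minutes.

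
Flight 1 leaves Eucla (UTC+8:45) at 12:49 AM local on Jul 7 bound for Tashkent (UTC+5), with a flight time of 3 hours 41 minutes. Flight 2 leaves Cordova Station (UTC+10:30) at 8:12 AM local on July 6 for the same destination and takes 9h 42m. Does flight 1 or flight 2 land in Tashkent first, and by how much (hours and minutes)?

Flight 1 in UTC: 12:49 AM − 8:45 = 4:04 PM on Jul 6.
+3 hours and 41 minutes → arrive 7:45 PM UTC on Jul 6.
Flight 2 in UTC: 8:12 AM − 10:30 = 9:42 PM on Jul 5.
+9 hours and 42 minutes → arrive 7:24 AM UTC on Jul 6.
Flight 2 lands earlier by 12 hours 21 minutes.

the second, by 12 hours 21 minutes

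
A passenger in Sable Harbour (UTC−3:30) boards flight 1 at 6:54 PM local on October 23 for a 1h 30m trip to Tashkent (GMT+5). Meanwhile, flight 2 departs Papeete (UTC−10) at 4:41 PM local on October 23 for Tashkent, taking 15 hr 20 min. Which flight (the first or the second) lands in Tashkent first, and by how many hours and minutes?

the first, by 18 hours 7 minutes

Flight 1 in UTC: 6:54 PM + 3:30 = 10:24 PM on Oct 23.
+1 hour 30 minutes → arrive 11:54 PM UTC on Oct 23.
Flight 2 in UTC: 4:41 PM + 10:00 = 2:41 AM on Oct 24.
+15 hours and 20 minutes → arrive 6:01 PM UTC on Oct 24.
Flight 1 lands earlier by 18 hours 7 minutes.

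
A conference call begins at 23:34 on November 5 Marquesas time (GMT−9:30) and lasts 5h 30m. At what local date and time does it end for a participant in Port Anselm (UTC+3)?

17:34 on Nov 6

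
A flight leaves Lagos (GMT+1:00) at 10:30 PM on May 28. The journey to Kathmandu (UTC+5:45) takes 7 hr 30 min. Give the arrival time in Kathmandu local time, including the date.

10:45 AM on May 29

Convert departure to UTC: 10:30 PM − 1:00 = 9:30 PM UTC on May 28.
Add 7 hours 30 minutes travel time → 5:00 AM UTC (May 29).
Kathmandu is UTC+5:45, so local arrival = 5:00 AM + 5:45 = 10:45 AM on May 29.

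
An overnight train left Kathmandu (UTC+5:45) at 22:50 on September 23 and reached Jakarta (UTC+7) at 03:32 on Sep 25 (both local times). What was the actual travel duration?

27 hours 27 minutes

Departure in UTC: 22:50 − 5:45 = 17:05 on Sep 23.
Arrival in UTC: 03:32 − 7:00 = 20:32 on Sep 24.
Elapsed = 20:32 − 17:05 (+1 day) = 27 hours 27 minutes.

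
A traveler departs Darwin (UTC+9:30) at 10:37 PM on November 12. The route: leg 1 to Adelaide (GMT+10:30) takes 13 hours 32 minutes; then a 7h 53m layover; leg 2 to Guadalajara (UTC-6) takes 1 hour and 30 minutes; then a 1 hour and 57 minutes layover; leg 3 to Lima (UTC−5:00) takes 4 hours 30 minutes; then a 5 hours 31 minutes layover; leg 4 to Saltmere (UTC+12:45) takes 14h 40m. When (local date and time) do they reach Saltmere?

Convert departure to UTC: 10:37 PM − 9:30 = 1:07 PM UTC on Nov 12.
Add 13 hours and 32 minutes leg 1 → 2:39 AM UTC (Nov 13).
Add 7 hours 53 minutes layover in Adelaide → 10:32 AM UTC.
Add 1 hour 30 minutes leg 2 → 12:02 PM UTC.
Add 1 hour and 57 minutes layover in Guadalajara → 1:59 PM UTC.
Add 4 hours and 30 minutes leg 3 → 6:29 PM UTC.
Add 5 hours 31 minutes layover in Lima → 12:00 AM UTC (Nov 14).
Add 14 hours and 40 minutes leg 4 → 2:40 PM UTC.
Saltmere is UTC+12:45, so local arrival = 2:40 PM + 12:45 = 3:25 AM on Nov 15.

3:25 AM on November 15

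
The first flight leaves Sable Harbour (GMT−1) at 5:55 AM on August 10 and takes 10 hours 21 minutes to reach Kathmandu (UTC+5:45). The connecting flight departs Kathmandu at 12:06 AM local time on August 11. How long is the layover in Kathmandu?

Convert departure to UTC: 5:55 AM + 1:00 = 6:55 AM UTC on Aug 10.
Add 10 hours and 21 minutes flight time → 5:16 PM UTC.
Kathmandu is UTC+5:45, so local arrival = 5:16 PM + 5:45 = 11:01 PM on Aug 10.
Layover = 12:06 AM − 11:01 PM (+1 day) = 1 hour 5 minutes.

1 hour 5 minutes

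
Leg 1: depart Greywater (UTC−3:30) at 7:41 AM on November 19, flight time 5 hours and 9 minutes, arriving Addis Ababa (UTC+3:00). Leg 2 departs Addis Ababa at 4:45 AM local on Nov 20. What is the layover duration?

9 hours 25 minutes

Convert departure to UTC: 7:41 AM + 3:30 = 11:11 AM UTC on Nov 19.
Add 5 hours and 9 minutes flight time → 4:20 PM UTC.
Addis Ababa is UTC+3:00, so local arrival = 4:20 PM + 3:00 = 7:20 PM on Nov 19.
Layover = 4:45 AM − 7:20 PM (+1 day) = 9 hours 25 minutes.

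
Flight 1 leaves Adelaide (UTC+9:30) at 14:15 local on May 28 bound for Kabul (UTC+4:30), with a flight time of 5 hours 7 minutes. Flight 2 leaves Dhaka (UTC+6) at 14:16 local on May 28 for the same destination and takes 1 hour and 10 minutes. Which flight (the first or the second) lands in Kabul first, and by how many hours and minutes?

the second, by 26 minutes

Flight 1 in UTC: 14:15 − 9:30 = 04:45 on May 28.
+5 hours and 7 minutes → arrive 09:52 UTC on May 28.
Flight 2 in UTC: 14:16 − 6:00 = 08:16 on May 28.
+1 hour and 10 minutes → arrive 09:26 UTC on May 28.
Flight 2 lands earlier by 26 minutes.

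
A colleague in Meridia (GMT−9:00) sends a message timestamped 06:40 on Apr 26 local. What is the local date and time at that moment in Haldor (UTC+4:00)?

19:40 on April 26

Haldor is 13:00 ahead of Meridia.
Shift by the zone difference: 06:40 + 13:00 = 19:40 on Apr 26 in Haldor.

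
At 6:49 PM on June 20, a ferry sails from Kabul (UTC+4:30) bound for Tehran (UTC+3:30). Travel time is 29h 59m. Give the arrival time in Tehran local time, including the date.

11:48 PM on Jun 21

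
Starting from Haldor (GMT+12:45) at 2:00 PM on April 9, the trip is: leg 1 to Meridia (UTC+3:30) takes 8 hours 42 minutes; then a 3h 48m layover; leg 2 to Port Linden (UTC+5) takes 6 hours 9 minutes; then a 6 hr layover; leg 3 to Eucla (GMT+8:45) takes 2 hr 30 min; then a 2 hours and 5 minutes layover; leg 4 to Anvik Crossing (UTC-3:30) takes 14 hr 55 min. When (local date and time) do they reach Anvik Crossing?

Convert departure to UTC: 2:00 PM − 12:45 = 1:15 AM UTC on Apr 9.
Add 8 hours 42 minutes leg 1 → 9:57 AM UTC.
Add 3 hours and 48 minutes layover in Meridia → 1:45 PM UTC.
Add 6 hours and 9 minutes leg 2 → 7:54 PM UTC.
Add 6 hours layover in Port Linden → 1:54 AM UTC (Apr 10).
Add 2 hours 30 minutes leg 3 → 4:24 AM UTC.
Add 2 hours 5 minutes layover in Eucla → 6:29 AM UTC.
Add 14 hours and 55 minutes leg 4 → 9:24 PM UTC.
Anvik Crossing is UTC−3:30, so local arrival = 9:24 PM − 3:30 = 5:54 PM on Apr 10.

5:54 PM on April 10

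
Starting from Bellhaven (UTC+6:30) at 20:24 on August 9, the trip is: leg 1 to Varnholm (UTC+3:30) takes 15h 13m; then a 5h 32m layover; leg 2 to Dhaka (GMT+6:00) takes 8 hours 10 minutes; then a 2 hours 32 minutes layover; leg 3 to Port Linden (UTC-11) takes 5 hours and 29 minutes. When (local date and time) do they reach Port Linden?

15:50 on August 10

Convert departure to UTC: 20:24 − 6:30 = 13:54 UTC on Aug 9.
Add 15 hours and 13 minutes leg 1 → 05:07 UTC (Aug 10).
Add 5 hours and 32 minutes layover in Varnholm → 10:39 UTC.
Add 8 hours 10 minutes leg 2 → 18:49 UTC.
Add 2 hours 32 minutes layover in Dhaka → 21:21 UTC.
Add 5 hours and 29 minutes leg 3 → 02:50 UTC (Aug 11).
Port Linden is UTC−11:00, so local arrival = 02:50 − 11:00 = 15:50 on Aug 10.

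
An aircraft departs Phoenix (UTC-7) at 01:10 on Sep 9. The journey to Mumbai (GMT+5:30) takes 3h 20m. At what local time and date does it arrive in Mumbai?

17:00 on September 9

Mumbai is 12:30 ahead of Phoenix.
After 3 hours and 20 minutes it is 04:30 in Phoenix.
Shift by the zone difference: 04:30 + 12:30 = 17:00 on Sep 9 in Mumbai.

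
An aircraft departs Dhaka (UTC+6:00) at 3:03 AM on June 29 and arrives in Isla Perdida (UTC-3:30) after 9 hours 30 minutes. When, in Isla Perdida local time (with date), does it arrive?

3:03 AM on Jun 29

Isla Perdida is 9:30 behind Dhaka.
After 9 hours and 30 minutes it is 12:33 PM in Dhaka.
Shift by the zone difference: 12:33 PM − 9:30 = 3:03 AM on Jun 29 in Isla Perdida.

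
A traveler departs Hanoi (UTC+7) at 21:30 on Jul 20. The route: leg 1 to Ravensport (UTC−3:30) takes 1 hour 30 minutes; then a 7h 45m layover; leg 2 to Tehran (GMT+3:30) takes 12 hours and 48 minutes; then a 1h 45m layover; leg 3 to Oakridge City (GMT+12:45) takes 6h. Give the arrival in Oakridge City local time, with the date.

Convert departure to UTC: 21:30 − 7:00 = 14:30 UTC on Jul 20.
Add 1 hour 30 minutes leg 1 → 16:00 UTC.
Add 7 hours and 45 minutes layover in Ravensport → 23:45 UTC.
Add 12 hours and 48 minutes leg 2 → 12:33 UTC (Jul 21).
Add 1 hour and 45 minutes layover in Tehran → 14:18 UTC.
Add 6 hours leg 3 → 20:18 UTC.
Oakridge City is UTC+12:45, so local arrival = 20:18 + 12:45 = 09:03 on Jul 22.

09:03 on Jul 22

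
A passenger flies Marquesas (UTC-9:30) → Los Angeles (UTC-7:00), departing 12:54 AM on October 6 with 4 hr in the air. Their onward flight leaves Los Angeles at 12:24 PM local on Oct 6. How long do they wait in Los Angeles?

Convert departure to UTC: 12:54 AM + 9:30 = 10:24 AM UTC on Oct 6.
Add 4 hours flight time → 2:24 PM UTC.
Los Angeles is UTC−7:00, so local arrival = 2:24 PM − 7:00 = 7:24 AM on Oct 6.
Layover = 12:24 PM − 7:24 AM = 5 hours.

5 hours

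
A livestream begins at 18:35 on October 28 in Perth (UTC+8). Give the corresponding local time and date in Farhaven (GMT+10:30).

21:05 on Oct 28

Farhaven is 2:30 ahead of Perth.
Shift by the zone difference: 18:35 + 2:30 = 21:05 on Oct 28 in Farhaven.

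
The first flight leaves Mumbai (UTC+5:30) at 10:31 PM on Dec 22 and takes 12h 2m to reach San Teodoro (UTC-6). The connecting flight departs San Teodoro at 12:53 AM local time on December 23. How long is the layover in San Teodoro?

Convert departure to UTC: 10:31 PM − 5:30 = 5:01 PM UTC on Dec 22.
Add 12 hours and 2 minutes flight time → 5:03 AM UTC (Dec 23).
San Teodoro is UTC−6:00, so local arrival = 5:03 AM − 6:00 = 11:03 PM on Dec 22.
Layover = 12:53 AM − 11:03 PM (+1 day) = 1 hour 50 minutes.

1 hour 50 minutes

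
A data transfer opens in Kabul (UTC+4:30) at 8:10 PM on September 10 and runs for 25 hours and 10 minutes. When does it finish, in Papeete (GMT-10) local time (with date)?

6:50 AM on Sep 11

Papeete is 14:30 behind Kabul.
After 25 hours and 10 minutes it is 9:20 PM (Sep 11) in Kabul.
Shift by the zone difference: 9:20 PM − 14:30 = 6:50 AM on Sep 11 in Papeete.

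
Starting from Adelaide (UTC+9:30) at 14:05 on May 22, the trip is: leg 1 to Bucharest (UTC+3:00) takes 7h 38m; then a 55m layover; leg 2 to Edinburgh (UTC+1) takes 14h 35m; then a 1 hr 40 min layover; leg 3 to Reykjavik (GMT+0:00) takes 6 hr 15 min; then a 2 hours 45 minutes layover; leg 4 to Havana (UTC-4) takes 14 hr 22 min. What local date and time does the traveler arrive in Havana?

00:45 on May 24

Convert departure to UTC: 14:05 − 9:30 = 04:35 UTC on May 22.
Add 7 hours 38 minutes leg 1 → 12:13 UTC.
Add 55 minutes layover in Bucharest → 13:08 UTC.
Add 14 hours 35 minutes leg 2 → 03:43 UTC (May 23).
Add 1 hour 40 minutes layover in Edinburgh → 05:23 UTC.
Add 6 hours and 15 minutes leg 3 → 11:38 UTC.
Add 2 hours and 45 minutes layover in Reykjavik → 14:23 UTC.
Add 14 hours and 22 minutes leg 4 → 04:45 UTC (May 24).
Havana is UTC−4:00, so local arrival = 04:45 − 4:00 = 00:45 on May 24.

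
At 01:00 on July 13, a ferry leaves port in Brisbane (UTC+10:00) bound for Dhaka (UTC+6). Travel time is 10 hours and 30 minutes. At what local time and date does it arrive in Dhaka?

07:30 on July 13

Dhaka is 4:00 behind Brisbane.
After 10 hours and 30 minutes it is 11:30 in Brisbane.
Shift by the zone difference: 11:30 − 4:00 = 07:30 on Jul 13 in Dhaka.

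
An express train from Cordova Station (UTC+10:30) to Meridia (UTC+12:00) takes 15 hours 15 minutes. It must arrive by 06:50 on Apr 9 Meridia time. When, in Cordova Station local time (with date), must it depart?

Target arrival in UTC: 06:50 − 12:00 = 18:50 on Apr 8.
Subtract 15 hours 15 minutes → departure 03:35 UTC on Apr 8.
Cordova Station is UTC+10:30: 03:35 + 10:30 = 14:05 on Apr 8.

14:05 on April 8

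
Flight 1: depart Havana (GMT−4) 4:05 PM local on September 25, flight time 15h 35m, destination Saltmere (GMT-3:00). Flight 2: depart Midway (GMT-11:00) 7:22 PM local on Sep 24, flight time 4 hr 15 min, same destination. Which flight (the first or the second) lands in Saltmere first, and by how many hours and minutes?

Flight 1 in UTC: 4:05 PM + 4:00 = 8:05 PM on Sep 25.
+15 hours 35 minutes → arrive 11:40 AM UTC on Sep 26.
Flight 2 in UTC: 7:22 PM + 11:00 = 6:22 AM on Sep 25.
+4 hours 15 minutes → arrive 10:37 AM UTC on Sep 25.
Flight 2 lands earlier by 25 hours 3 minutes.

the second, by 25 hours 3 minutes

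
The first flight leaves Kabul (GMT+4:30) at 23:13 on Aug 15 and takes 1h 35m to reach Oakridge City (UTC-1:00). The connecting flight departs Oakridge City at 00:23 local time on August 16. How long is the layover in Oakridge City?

Convert departure to UTC: 23:13 − 4:30 = 18:43 UTC on Aug 15.
Add 1 hour 35 minutes flight time → 20:18 UTC.
Oakridge City is UTC−1:00, so local arrival = 20:18 − 1:00 = 19:18 on Aug 15.
Layover = 00:23 − 19:18 (+1 day) = 5 hours 5 minutes.

5 hours 5 minutes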